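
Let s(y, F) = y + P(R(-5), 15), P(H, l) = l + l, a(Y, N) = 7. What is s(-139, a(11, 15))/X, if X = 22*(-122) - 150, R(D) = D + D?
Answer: 1/26 ≈ 0.038462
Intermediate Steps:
R(D) = 2*D
P(H, l) = 2*l
s(y, F) = 30 + y (s(y, F) = y + 2*15 = y + 30 = 30 + y)
X = -2834 (X = -2684 - 150 = -2834)
s(-139, a(11, 15))/X = (30 - 139)/(-2834) = -109*(-1/2834) = 1/26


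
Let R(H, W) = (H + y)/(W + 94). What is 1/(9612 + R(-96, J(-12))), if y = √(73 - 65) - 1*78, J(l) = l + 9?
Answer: 5684367/54627266594 - 13*√2/54627266594 ≈ 0.00010406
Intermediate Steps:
J(l) = 9 + l
y = -78 + 2*√2 (y = √8 - 78 = 2*√2 - 78 = -78 + 2*√2 ≈ -75.172)
R(H, W) = (-78 + H + 2*√2)/(94 + W) (R(H, W) = (H + (-78 + 2*√2))/(W + 94) = (-78 + H + 2*√2)/(94 + W))
1/(9612 + R(-96, J(-12))) = 1/(9612 + (-78 - 96 + 2*√2)/(94 + (9 - 12))) = 1/(9612 + (-174 + 2*√2)/(94 - 3)) = 1/(9612 + (-174 + 2*√2)/91) = 1/(9612 + (-174/91 + 2*√2/91)) = 1/(874518/91 + 2*√2/91)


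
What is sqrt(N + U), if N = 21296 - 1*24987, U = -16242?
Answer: I*sqrt(19933) ≈ 141.18*I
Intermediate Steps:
N = -3691 (N = 21296 - 24987 = -3691)
sqrt(N + U) = sqrt(-3691 - 16242) = sqrt(-19933) = I*sqrt(19933)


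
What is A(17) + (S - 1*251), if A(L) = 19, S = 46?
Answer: -186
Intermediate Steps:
A(17) + (S - 1*251) = 19 + (46 - 1*251) = 19 + (46 - 251) = 19 - 205 = -186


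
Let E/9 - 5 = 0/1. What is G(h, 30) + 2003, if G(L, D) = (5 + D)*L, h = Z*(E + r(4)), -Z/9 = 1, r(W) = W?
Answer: -13432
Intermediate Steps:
E = 45 (E = 45 + 9*(0/1) = 45 + 9*(0*1) = 45 + 9*0 = 45 + 0 = 45)
Z = -9 (Z = -9*1 = -9)
h = -441 (h = -9*(45 + 4) = -9*49 = -441)
G(L, D) = L*(5 + D)
G(h, 30) + 2003 = -441*(5 + 30) + 2003 = -441*35 + 2003 = -15435 + 2003 = -13432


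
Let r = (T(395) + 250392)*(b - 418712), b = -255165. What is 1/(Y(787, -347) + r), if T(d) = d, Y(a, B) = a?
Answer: -1/168999590412 ≈ -5.9172e-12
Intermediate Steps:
r = -168999591199 (r = (395 + 250392)*(-255165 - 418712) = 250787*(-673877) = -168999591199)
1/(Y(787, -347) + r) = 1/(787 - 168999591199) = 1/(-168999590412) = -1/168999590412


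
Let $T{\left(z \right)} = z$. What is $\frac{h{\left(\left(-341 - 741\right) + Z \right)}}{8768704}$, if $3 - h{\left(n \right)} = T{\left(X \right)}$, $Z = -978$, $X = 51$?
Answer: $- \frac{3}{548044} \approx -5.474 \cdot 10^{-6}$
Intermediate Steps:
$h{\left(n \right)} = -48$ ($h{\left(n \right)} = 3 - 51 = -48$)
$\frac{h{\left(\left(-341 - 741\right) + Z \right)}}{8768704} = - \frac{48}{8768704} = \left(-48\right) \frac{1}{8768704} = - \frac{3}{548044}$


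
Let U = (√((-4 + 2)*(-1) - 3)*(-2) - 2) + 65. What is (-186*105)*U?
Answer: -1230390 + 39060*I ≈ -1.2304e+6 + 39060.0*I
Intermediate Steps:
U = 63 - 2*I (U = (√(-2*(-1) - 3)*(-2) - 2) + 65 = (√(2 - 3)*(-2) - 2) + 65 = (√(-1)*(-2) - 2) + 65 = (I*(-2) - 2) + 65 = (-2*I - 2) + 65 = (-2 - 2*I) + 65 = 63 - 2*I ≈ 63.0 - 2.0*I)
(-186*105)*U = (-186*105)*(63 - 2*I) = -19530*(63 - 2*I) = -1230390 + 39060*I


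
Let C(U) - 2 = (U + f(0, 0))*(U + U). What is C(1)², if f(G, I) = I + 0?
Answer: 16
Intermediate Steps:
f(G, I) = I
C(U) = 2 + 2*U² (C(U) = 2 + (U + 0)*(U + U) = 2 + U*(2*U) = 2 + 2*U²)
C(1)² = (2 + 2*1²)² = (2 + 2*1)² = (2 + 2)² = 4² = 16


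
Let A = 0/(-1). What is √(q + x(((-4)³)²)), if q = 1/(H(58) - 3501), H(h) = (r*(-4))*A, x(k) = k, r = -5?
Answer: 7*√113842795/1167 ≈ 64.000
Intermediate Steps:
A = 0 (A = 0*(-1) = 0)
H(h) = 0 (H(h) = -5*(-4)*0 = 20*0 = 0)
q = -1/3501 (q = 1/(0 - 3501) = 1/(-3501) = -1/3501 ≈ -0.00028563)
√(q + x(((-4)³)²)) = √(-1/3501 + ((-4)³)²) = √(-1/3501 + (-64)²) = √(-1/3501 + 4096) = √(14340095/3501) = 7*√113842795/1167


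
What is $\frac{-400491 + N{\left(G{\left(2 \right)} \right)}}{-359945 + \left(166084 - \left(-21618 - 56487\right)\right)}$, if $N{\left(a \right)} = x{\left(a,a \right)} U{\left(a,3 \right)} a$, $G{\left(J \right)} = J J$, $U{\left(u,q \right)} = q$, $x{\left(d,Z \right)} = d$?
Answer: $\frac{400443}{115756} \approx 3.4594$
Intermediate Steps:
$G{\left(J \right)} = J^{2}$
$N{\left(a \right)} = 3 a^{2}$ ($N{\left(a \right)} = a 3 a = 3 a a = 3 a^{2}$)
$\frac{-400491 + N{\left(G{\left(2 \right)} \right)}}{-359945 + \left(166084 - \left(-21618 - 56487\right)\right)} = \frac{-400491 + 3 \left(2^{2}\right)^{2}}{-359945 + \left(166084 - \left(-21618 - 56487\right)\right)} = \frac{-400491 + 3 \cdot 4^{2}}{-359945 + \left(166084 - \left(-21618 - 56487\right)\right)} = \frac{-400491 + 3 \cdot 16}{-359945 + \left(166084 - -78105\right)} = \frac{-400491 + 48}{-359945 + \left(166084 + 78105\right)} = - \frac{400443}{-359945 + 244189} = - \frac{400443}{-115756} = \left(-400443\right) \left(- \frac{1}{115756}\right) = \frac{400443}{115756}$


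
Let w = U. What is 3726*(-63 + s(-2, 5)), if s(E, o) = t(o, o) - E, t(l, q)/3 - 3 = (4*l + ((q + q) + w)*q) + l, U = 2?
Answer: 756378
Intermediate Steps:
w = 2
t(l, q) = 9 + 15*l + 3*q*(2 + 2*q) (t(l, q) = 9 + 3*((4*l + ((q + q) + 2)*q) + l) = 9 + 3*((4*l + (2*q + 2)*q) + l) = 9 + 3*((4*l + (2 + 2*q)*q) + l) = 9 + 3*((4*l + q*(2 + 2*q)) + l) = 9 + 3*(5*l + q*(2 + 2*q)) = 9 + (15*l + 3*q*(2 + 2*q)) = 9 + 15*l + 3*q*(2 + 2*q))
s(E, o) = 9 - E + 6*o² + 21*o (s(E, o) = (9 + 6*o + 6*o² + 15*o) - E = (9 + 6*o² + 21*o) - E = 9 - E + 6*o² + 21*o)
3726*(-63 + s(-2, 5)) = 3726*(-63 + (9 - 1*(-2) + 6*5² + 21*5)) = 3726*(-63 + (9 + 2 + 6*25 + 105)) = 3726*(-63 + (9 + 2 + 150 + 105)) = 3726*(-63 + 266) = 3726*203 = 756378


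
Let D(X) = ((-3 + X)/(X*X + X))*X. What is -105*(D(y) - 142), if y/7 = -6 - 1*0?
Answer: 606585/41 ≈ 14795.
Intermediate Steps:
y = -42 (y = 7*(-6 - 1*0) = 7*(-6 + 0) = 7*(-6) = -42)
D(X) = X*(-3 + X)/(X + X²) (D(X) = ((-3 + X)/(X² + X))*X = ((-3 + X)/(X + X²))*X = X*(-3 + X)/(X + X²))
-105*(D(y) - 142) = -105*((-3 - 42)/(1 - 42) - 142) = -105*(-45/(-41) - 142) = -105*(-1/41*(-45) - 142) = -105*(45/41 - 142) = -105*(-5777/41) = 606585/41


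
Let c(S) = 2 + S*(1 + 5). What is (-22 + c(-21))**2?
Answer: 21316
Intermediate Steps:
c(S) = 2 + 6*S (c(S) = 2 + S*6 = 2 + 6*S)
(-22 + c(-21))**2 = (-22 + (2 + 6*(-21)))**2 = (-22 + (2 - 126))**2 = (-22 - 124)**2 = (-146)**2 = 21316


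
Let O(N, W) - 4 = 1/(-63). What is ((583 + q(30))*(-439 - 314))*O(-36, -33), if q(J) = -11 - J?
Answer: -34146542/21 ≈ -1.6260e+6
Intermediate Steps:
O(N, W) = 251/63 (O(N, W) = 4 + 1/(-63) = 4 - 1/63 = 251/63)
((583 + q(30))*(-439 - 314))*O(-36, -33) = ((583 + (-11 - 1*30))*(-439 - 314))*(251/63) = ((583 + (-11 - 30))*(-753))*(251/63) = ((583 - 41)*(-753))*(251/63) = (542*(-753))*(251/63) = -408126*251/63 = -34146542/21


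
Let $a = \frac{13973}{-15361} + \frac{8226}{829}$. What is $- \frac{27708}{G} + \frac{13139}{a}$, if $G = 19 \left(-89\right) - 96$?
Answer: $\frac{43167588423967}{29300665229} \approx 1473.3$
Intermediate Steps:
$G = -1787$ ($G = -1691 - 96 = -1787$)
$a = \frac{114775969}{12734269}$ ($a = 13973 \left(- \frac{1}{15361}\right) + 8226 \cdot \frac{1}{829} = - \frac{13973}{15361} + \frac{8226}{829} = \frac{114775969}{12734269} \approx 9.0132$)
$- \frac{27708}{G} + \frac{13139}{a} = - \frac{27708}{-1787} + \frac{13139}{\frac{114775969}{12734269}} = \left(-27708\right) \left(- \frac{1}{1787}\right) + 13139 \cdot \frac{12734269}{114775969} = \frac{27708}{1787} + \frac{23902222913}{16396567} = \frac{43167588423967}{29300665229}$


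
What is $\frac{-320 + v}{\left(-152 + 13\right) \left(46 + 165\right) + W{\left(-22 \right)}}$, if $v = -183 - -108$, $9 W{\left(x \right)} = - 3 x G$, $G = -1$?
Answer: $\frac{1185}{88009} \approx 0.013465$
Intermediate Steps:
$W{\left(x \right)} = \frac{x}{3}$ ($W{\left(x \right)} = \frac{- 3 x \left(-1\right)}{9} = \frac{3 x}{9} = \frac{x}{3}$)
$v = -75$ ($v = -183 + 108 = -75$)
$\frac{-320 + v}{\left(-152 + 13\right) \left(46 + 165\right) + W{\left(-22 \right)}} = \frac{-320 - 75}{\left(-152 + 13\right) \left(46 + 165\right) + \frac{1}{3} \left(-22\right)} = - \frac{395}{\left(-139\right) 211 - \frac{22}{3}} = - \frac{395}{-29329 - \frac{22}{3}} = - \frac{395}{- \frac{88009}{3}} = \left(-395\right) \left(- \frac{3}{88009}\right) = \frac{1185}{88009}$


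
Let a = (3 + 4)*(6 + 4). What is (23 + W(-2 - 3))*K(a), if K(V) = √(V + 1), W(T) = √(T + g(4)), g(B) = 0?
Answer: √71*(23 + I*√5) ≈ 193.8 + 18.841*I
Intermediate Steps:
W(T) = √T (W(T) = √(T + 0) = √T)
a = 70 (a = 7*10 = 70)
K(V) = √(1 + V)
(23 + W(-2 - 3))*K(a) = (23 + √(-2 - 3))*√(1 + 70) = (23 + √(-5))*√71 = (23 + I*√5)*√71 = √71*(23 + I*√5)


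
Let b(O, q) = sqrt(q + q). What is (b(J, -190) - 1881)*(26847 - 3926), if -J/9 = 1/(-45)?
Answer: -43114401 + 45842*I*sqrt(95) ≈ -4.3114e+7 + 4.4681e+5*I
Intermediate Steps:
J = 1/5 (J = -9/(-45) = -9*(-1/45) = 1/5 ≈ 0.20000)
b(O, q) = sqrt(2)*sqrt(q) (b(O, q) = sqrt(2*q) = sqrt(2)*sqrt(q))
(b(J, -190) - 1881)*(26847 - 3926) = (sqrt(2)*sqrt(-190) - 1881)*(26847 - 3926) = (sqrt(2)*(I*sqrt(190)) - 1881)*22921 = (2*I*sqrt(95) - 1881)*22921 = (-1881 + 2*I*sqrt(95))*22921 = -43114401 + 45842*I*sqrt(95)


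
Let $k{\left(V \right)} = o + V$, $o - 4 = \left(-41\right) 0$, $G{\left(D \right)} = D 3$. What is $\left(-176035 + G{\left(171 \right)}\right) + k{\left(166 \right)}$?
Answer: $-175352$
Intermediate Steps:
$G{\left(D \right)} = 3 D$
$o = 4$ ($o = 4 - 0 = 4 + 0 = 4$)
$k{\left(V \right)} = 4 + V$
$\left(-176035 + G{\left(171 \right)}\right) + k{\left(166 \right)} = \left(-176035 + 3 \cdot 171\right) + \left(4 + 166\right) = \left(-176035 + 513\right) + 170 = -175522 + 170 = -175352$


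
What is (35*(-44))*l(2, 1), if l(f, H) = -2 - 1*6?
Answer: 12320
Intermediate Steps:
l(f, H) = -8 (l(f, H) = -2 - 6 = -8)
(35*(-44))*l(2, 1) = (35*(-44))*(-8) = -1540*(-8) = 12320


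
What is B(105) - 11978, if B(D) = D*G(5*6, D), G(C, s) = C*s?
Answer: 318772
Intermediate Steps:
B(D) = 30*D² (B(D) = D*((5*6)*D) = D*(30*D) = 30*D²)
B(105) - 11978 = 30*105² - 11978 = 30*11025 - 11978 = 330750 - 11978 = 318772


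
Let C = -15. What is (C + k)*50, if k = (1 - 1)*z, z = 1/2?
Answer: -750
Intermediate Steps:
z = ½ ≈ 0.50000
k = 0 (k = (1 - 1)*(½) = 0*(½) = 0)
(C + k)*50 = (-15 + 0)*50 = -15*50 = -750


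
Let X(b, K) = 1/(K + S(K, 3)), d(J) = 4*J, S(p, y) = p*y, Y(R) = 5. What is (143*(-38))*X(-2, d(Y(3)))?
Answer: -2717/40 ≈ -67.925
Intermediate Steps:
X(b, K) = 1/(4*K) (X(b, K) = 1/(K + K*3) = 1/(K + 3*K) = 1/(4*K))
(143*(-38))*X(-2, d(Y(3))) = (143*(-38))*(1/(4*((4*5)))) = -2717/(2*20) = -5434*1/80 = -2717/40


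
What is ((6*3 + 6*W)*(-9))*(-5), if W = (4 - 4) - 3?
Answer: 0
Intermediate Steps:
W = -3 (W = 0 - 3 = -3)
((6*3 + 6*W)*(-9))*(-5) = ((6*3 + 6*(-3))*(-9))*(-5) = ((18 - 18)*(-9))*(-5) = (0*(-9))*(-5) = 0*(-5) = 0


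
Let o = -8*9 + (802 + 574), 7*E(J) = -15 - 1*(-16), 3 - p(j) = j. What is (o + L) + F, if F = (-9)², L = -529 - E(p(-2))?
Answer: 5991/7 ≈ 855.86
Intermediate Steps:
p(j) = 3 - j
E(J) = ⅐ (E(J) = (-15 - 1*(-16))/7 = (-15 + 16)/7 = (⅐)*1 = ⅐)
L = -3704/7 (L = -529 - 1*⅐ = -529 - ⅐ = -3704/7 ≈ -529.14)
F = 81
o = 1304 (o = -72 + 1376 = 1304)
(o + L) + F = (1304 - 3704/7) + 81 = 5424/7 + 81 = 5991/7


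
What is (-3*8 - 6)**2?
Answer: 900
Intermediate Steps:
(-3*8 - 6)**2 = (-24 - 6)**2 = (-30)**2 = 900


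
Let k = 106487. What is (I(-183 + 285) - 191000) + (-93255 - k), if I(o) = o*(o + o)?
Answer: -369934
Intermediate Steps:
I(o) = 2*o**2 (I(o) = o*(2*o) = 2*o**2)
(I(-183 + 285) - 191000) + (-93255 - k) = (2*(-183 + 285)**2 - 191000) + (-93255 - 1*106487) = (2*102**2 - 191000) + (-93255 - 106487) = (2*10404 - 191000) - 199742 = (20808 - 191000) - 199742 = -170192 - 199742 = -369934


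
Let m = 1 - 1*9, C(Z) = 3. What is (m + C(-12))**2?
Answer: 25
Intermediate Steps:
m = -8 (m = 1 - 9 = -8)
(m + C(-12))**2 = (-8 + 3)**2 = (-5)**2 = 25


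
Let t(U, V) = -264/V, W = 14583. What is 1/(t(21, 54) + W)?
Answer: 9/131203 ≈ 6.8596e-5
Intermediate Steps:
1/(t(21, 54) + W) = 1/(-264/54 + 14583) = 1/(-264*1/54 + 14583) = 1/(-44/9 + 14583) = 1/(131203/9) = 9/131203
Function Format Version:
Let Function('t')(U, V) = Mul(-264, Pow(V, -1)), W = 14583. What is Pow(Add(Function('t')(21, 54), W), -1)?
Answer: Rational(9, 131203) ≈ 6.8596e-5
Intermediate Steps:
Pow(Add(Function('t')(21, 54), W), -1) = Pow(Add(Mul(-264, Pow(54, -1)), 14583), -1) = Pow(Add(Mul(-264, Rational(1, 54)), 14583), -1) = Pow(Add(Rational(-44, 9), 14583), -1) = Pow(Rational(131203, 9), -1) = Rational(9, 131203)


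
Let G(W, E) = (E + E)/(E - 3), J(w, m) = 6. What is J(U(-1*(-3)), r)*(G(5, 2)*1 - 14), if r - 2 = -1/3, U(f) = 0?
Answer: -108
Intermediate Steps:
r = 5/3 (r = 2 - 1/3 = 5/3 ≈ 1.6667)
G(W, E) = 2*E/(-3 + E) (G(W, E) = (2*E)/(-3 + E) = 2*E/(-3 + E))
J(U(-1*(-3)), r)*(G(5, 2)*1 - 14) = 6*((2*2/(-3 + 2))*1 - 14) = 6*((2*2/(-1))*1 - 14) = 6*((2*2*(-1))*1 - 14) = 6*(-4*1 - 14) = 6*(-4 - 14) = 6*(-18) = -108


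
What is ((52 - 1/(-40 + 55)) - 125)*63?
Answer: -23016/5 ≈ -4603.2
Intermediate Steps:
((52 - 1/(-40 + 55)) - 125)*63 = ((52 - 1/15) - 125)*63 = (779/15 - 125)*63 = -1096/15*63 = -23016/5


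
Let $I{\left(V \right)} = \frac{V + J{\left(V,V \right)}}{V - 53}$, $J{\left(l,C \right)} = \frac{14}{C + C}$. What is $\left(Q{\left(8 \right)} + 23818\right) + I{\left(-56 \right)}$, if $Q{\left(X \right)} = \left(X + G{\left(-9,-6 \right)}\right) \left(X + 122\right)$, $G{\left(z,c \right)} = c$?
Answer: $\frac{20996465}{872} \approx 24079.0$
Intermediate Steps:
$J{\left(l,C \right)} = \frac{7}{C}$ ($J{\left(l,C \right)} = \frac{14}{2 C} = 14 \frac{1}{2 C} = \frac{7}{C}$)
$I{\left(V \right)} = \frac{V + \frac{7}{V}}{-53 + V}$ ($I{\left(V \right)} = \frac{V + \frac{7}{V}}{V - 53} = \frac{V + \frac{7}{V}}{-53 + V}$)
$Q{\left(X \right)} = \left(-6 + X\right) \left(122 + X\right)$ ($Q{\left(X \right)} = \left(X - 6\right) \left(X + 122\right) = \left(-6 + X\right) \left(122 + X\right)$)
$\left(Q{\left(8 \right)} + 23818\right) + I{\left(-56 \right)} = \left(\left(-732 + 8^{2} + 116 \cdot 8\right) + 23818\right) + \frac{7 + \left(-56\right)^{2}}{\left(-56\right) \left(-53 - 56\right)} = \left(\left(-732 + 64 + 928\right) + 23818\right) - \frac{7 + 3136}{56 \left(-109\right)} = \left(260 + 23818\right) - \left(- \frac{1}{6104}\right) 3143 = 24078 + \frac{449}{872} = \frac{20996465}{872}$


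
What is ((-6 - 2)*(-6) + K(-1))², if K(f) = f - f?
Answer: 2304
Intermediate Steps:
K(f) = 0
((-6 - 2)*(-6) + K(-1))² = ((-6 - 2)*(-6) + 0)² = (-8*(-6) + 0)² = (48 + 0)² = 48² = 2304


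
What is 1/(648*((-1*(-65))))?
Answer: 1/42120 ≈ 2.3742e-5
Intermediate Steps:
1/(648*((-1*(-65)))) = (1/648)/65 = (1/648)*(1/65) = 1/42120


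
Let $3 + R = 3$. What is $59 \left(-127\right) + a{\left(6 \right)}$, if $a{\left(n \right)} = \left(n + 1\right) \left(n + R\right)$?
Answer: $-7451$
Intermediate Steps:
$R = 0$ ($R = -3 + 3 = 0$)
$a{\left(n \right)} = n \left(1 + n\right)$ ($a{\left(n \right)} = \left(n + 1\right) \left(n + 0\right) = \left(1 + n\right) n = n \left(1 + n\right)$)
$59 \left(-127\right) + a{\left(6 \right)} = 59 \left(-127\right) + 6 \left(1 + 6\right) = -7493 + 6 \cdot 7 = -7493 + 42 = -7451$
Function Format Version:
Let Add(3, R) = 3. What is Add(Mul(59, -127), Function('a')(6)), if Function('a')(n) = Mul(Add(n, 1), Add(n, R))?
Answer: -7451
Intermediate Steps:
R = 0 (R = Add(-3, 3) = 0)
Function('a')(n) = Mul(n, Add(1, n)) (Function('a')(n) = Mul(Add(n, 1), Add(n, 0)) = Mul(Add(1, n), n) = Mul(n, Add(1, n)))
Add(Mul(59, -127), Function('a')(6)) = Add(Mul(59, -127), Mul(6, Add(1, 6))) = Add(-7493, Mul(6, 7)) = Add(-7493, 42) = -7451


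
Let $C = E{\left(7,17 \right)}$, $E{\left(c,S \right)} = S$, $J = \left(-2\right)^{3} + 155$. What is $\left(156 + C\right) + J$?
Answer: $320$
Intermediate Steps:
$J = 147$ ($J = -8 + 155 = 147$)
$C = 17$
$\left(156 + C\right) + J = \left(156 + 17\right) + 147 = 173 + 147 = 320$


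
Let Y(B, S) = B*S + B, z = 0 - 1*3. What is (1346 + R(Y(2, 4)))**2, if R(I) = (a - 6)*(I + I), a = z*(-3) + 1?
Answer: 2033476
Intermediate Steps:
z = -3 (z = 0 - 3 = -3)
Y(B, S) = B + B*S
a = 10 (a = -3*(-3) + 1 = 9 + 1 = 10)
R(I) = 8*I (R(I) = (10 - 6)*(I + I) = 4*(2*I) = 8*I)
(1346 + R(Y(2, 4)))**2 = (1346 + 8*(2*(1 + 4)))**2 = (1346 + 8*(2*5))**2 = (1346 + 8*10)**2 = (1346 + 80)**2 = 1426**2 = 2033476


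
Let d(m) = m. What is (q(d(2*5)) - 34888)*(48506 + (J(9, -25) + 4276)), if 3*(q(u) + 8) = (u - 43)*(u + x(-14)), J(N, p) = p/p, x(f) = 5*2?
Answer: -1853527828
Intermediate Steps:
x(f) = 10
J(N, p) = 1
q(u) = -8 + (-43 + u)*(10 + u)/3 (q(u) = -8 + ((u - 43)*(u + 10))/3 = -8 + ((-43 + u)*(10 + u))/3 = -8 + (-43 + u)*(10 + u)/3)
(q(d(2*5)) - 34888)*(48506 + (J(9, -25) + 4276)) = ((-454/3 - 22*5 + (2*5)²/3) - 34888)*(48506 + (1 + 4276)) = ((-454/3 - 11*10 + (⅓)*10²) - 34888)*(48506 + 4277) = ((-454/3 - 110 + (⅓)*100) - 34888)*52783 = ((-454/3 - 110 + 100/3) - 34888)*52783 = (-228 - 34888)*52783 = -35116*52783 = -1853527828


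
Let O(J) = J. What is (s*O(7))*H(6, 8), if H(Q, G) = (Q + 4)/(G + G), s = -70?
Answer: -1225/4 ≈ -306.25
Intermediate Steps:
H(Q, G) = (4 + Q)/(2*G) (H(Q, G) = (4 + Q)/((2*G)) = (4 + Q)*(1/(2*G)) = (4 + Q)/(2*G))
(s*O(7))*H(6, 8) = (-70*7)*((½)*(4 + 6)/8) = -245*10/8 = -490*5/8 = -1225/4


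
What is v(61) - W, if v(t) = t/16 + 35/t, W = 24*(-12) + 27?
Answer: 259017/976 ≈ 265.39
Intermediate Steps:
W = -261 (W = -288 + 27 = -261)
v(t) = 35/t + t/16 (v(t) = t*(1/16) + 35/t = t/16 + 35/t = 35/t + t/16)
v(61) - W = (35/61 + (1/16)*61) - 1*(-261) = (35*(1/61) + 61/16) + 261 = (35/61 + 61/16) + 261 = 4281/976 + 261 = 259017/976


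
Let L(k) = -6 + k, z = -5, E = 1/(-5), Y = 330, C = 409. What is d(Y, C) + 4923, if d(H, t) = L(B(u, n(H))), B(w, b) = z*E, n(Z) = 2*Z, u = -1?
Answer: 4918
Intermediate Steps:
E = -⅕ ≈ -0.20000
B(w, b) = 1 (B(w, b) = -5*(-⅕) = 1)
d(H, t) = -5 (d(H, t) = -6 + 1 = -5)
d(Y, C) + 4923 = -5 + 4923 = 4918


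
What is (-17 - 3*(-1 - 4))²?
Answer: 4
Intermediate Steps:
(-17 - 3*(-1 - 4))² = (-17 - 3*(-5))² = (-17 + 15)² = (-2)² = 4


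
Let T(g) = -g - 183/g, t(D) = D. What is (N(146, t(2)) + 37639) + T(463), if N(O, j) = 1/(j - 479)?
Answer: 8210269022/220851 ≈ 37176.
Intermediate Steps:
N(O, j) = 1/(-479 + j)
(N(146, t(2)) + 37639) + T(463) = (1/(-479 + 2) + 37639) + (-1*463 - 183/463) = (1/(-477) + 37639) + (-463 - 183*1/463) = (-1/477 + 37639) + (-463 - 183/463) = 17953802/477 - 214552/463 = 8210269022/220851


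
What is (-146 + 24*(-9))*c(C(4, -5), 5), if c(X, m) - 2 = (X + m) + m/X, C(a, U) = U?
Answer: -362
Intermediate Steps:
c(X, m) = 2 + X + m + m/X (c(X, m) = 2 + ((X + m) + m/X) = 2 + (X + m + m/X) = 2 + X + m + m/X)
(-146 + 24*(-9))*c(C(4, -5), 5) = (-146 + 24*(-9))*(2 - 5 + 5 + 5/(-5)) = (-146 - 216)*(2 - 5 + 5 + 5*(-⅕)) = -362*(2 - 5 + 5 - 1) = -362*1 = -362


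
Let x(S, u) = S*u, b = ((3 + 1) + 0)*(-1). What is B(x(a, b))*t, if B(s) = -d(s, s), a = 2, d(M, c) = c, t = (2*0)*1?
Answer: 0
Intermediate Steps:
t = 0 (t = 0*1 = 0)
b = -4 (b = (4 + 0)*(-1) = 4*(-1) = -4)
B(s) = -s
B(x(a, b))*t = -2*(-4)*0 = -1*(-8)*0 = 8*0 = 0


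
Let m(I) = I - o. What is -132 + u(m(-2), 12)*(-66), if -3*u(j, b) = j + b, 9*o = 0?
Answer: 88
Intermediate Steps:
o = 0 (o = (⅑)*0 = 0)
m(I) = I (m(I) = I - 1*0 = I + 0 = I)
u(j, b) = -b/3 - j/3 (u(j, b) = -(j + b)/3 = -(b + j)/3 = -b/3 - j/3)
-132 + u(m(-2), 12)*(-66) = -132 + (-⅓*12 - ⅓*(-2))*(-66) = -132 + (-4 + ⅔)*(-66) = -132 - 10/3*(-66) = -132 + 220 = 88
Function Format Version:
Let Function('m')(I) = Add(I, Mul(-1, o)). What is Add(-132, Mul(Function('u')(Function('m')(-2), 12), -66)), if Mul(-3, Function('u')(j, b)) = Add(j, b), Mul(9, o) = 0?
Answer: 88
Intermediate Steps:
o = 0 (o = Mul(Rational(1, 9), 0) = 0)
Function('m')(I) = I (Function('m')(I) = Add(I, Mul(-1, 0)) = Add(I, 0) = I)
Function('u')(j, b) = Add(Mul(Rational(-1, 3), b), Mul(Rational(-1, 3), j)) (Function('u')(j, b) = Mul(Rational(-1, 3), Add(j, b)) = Mul(Rational(-1, 3), Add(b, j)) = Add(Mul(Rational(-1, 3), b), Mul(Rational(-1, 3), j)))
Add(-132, Mul(Function('u')(Function('m')(-2), 12), -66)) = Add(-132, Mul(Add(Mul(Rational(-1, 3), 12), Mul(Rational(-1, 3), -2)), -66)) = Add(-132, Mul(Add(-4, Rational(2, 3)), -66)) = Add(-132, Mul(Rational(-10, 3), -66)) = Add(-132, 220) = 88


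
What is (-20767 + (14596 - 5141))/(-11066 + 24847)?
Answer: -11312/13781 ≈ -0.82084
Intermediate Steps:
(-20767 + (14596 - 5141))/(-11066 + 24847) = (-20767 + 9455)/13781 = -11312*1/13781 = -11312/13781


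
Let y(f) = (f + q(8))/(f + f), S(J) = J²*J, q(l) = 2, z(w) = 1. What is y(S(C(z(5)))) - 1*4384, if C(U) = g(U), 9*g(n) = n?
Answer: -7309/2 ≈ -3654.5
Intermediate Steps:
g(n) = n/9
C(U) = U/9
S(J) = J³
y(f) = (2 + f)/(2*f) (y(f) = (f + 2)/(f + f) = (2 + f)/((2*f)) = (2 + f)*(1/(2*f)) = (2 + f)/(2*f))
y(S(C(z(5)))) - 1*4384 = (2 + ((⅑)*1)³)/(2*(((⅑)*1)³)) - 1*4384 = (2 + (⅑)³)/(2*((⅑)³)) - 4384 = (2 + 1/729)/(2*(1/729)) - 4384 = (½)*729*(1459/729) - 4384 = 1459/2 - 4384 = -7309/2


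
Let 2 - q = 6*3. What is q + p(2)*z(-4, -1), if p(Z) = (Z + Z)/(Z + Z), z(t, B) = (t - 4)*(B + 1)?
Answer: -16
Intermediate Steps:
z(t, B) = (1 + B)*(-4 + t) (z(t, B) = (-4 + t)*(1 + B) = (1 + B)*(-4 + t))
p(Z) = 1 (p(Z) = (2*Z)/((2*Z)) = (2*Z)*(1/(2*Z)) = 1)
q = -16 (q = 2 - 6*3 = 2 - 1*18 = 2 - 18 = -16)
q + p(2)*z(-4, -1) = -16 + 1*(-4 - 4 - 4*(-1) - 1*(-4)) = -16 + 1*(-4 - 4 + 4 + 4) = -16 + 1*0 = -16 + 0 = -16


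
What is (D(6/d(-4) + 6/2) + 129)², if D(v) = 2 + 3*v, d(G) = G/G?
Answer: 24964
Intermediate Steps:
d(G) = 1
(D(6/d(-4) + 6/2) + 129)² = ((2 + 3*(6/1 + 6/2)) + 129)² = ((2 + 3*(6*1 + 6*(½))) + 129)² = ((2 + 3*(6 + 3)) + 129)² = ((2 + 3*9) + 129)² = ((2 + 27) + 129)² = (29 + 129)² = 158² = 24964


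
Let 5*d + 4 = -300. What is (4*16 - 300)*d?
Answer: 71744/5 ≈ 14349.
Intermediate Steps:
d = -304/5 (d = -⅘ + (⅕)*(-300) = -⅘ - 60 = -304/5 ≈ -60.800)
(4*16 - 300)*d = (4*16 - 300)*(-304/5) = (64 - 300)*(-304/5) = -236*(-304/5) = 71744/5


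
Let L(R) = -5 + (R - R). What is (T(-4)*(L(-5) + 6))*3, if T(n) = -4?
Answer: -12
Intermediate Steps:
L(R) = -5 (L(R) = -5 + 0 = -5)
(T(-4)*(L(-5) + 6))*3 = -4*(-5 + 6)*3 = -4*1*3 = -4*3 = -12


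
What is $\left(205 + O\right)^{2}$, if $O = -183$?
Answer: $484$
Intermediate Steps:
$\left(205 + O\right)^{2} = \left(205 - 183\right)^{2} = 22^{2} = 484$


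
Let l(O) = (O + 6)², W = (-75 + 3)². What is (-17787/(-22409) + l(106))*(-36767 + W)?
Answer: -8878495565989/22409 ≈ -3.9620e+8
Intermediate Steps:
W = 5184 (W = (-72)² = 5184)
l(O) = (6 + O)²
(-17787/(-22409) + l(106))*(-36767 + W) = (-17787/(-22409) + (6 + 106)²)*(-36767 + 5184) = (-17787*(-1/22409) + 112²)*(-31583) = (17787/22409 + 12544)*(-31583) = (281116283/22409)*(-31583) = -8878495565989/22409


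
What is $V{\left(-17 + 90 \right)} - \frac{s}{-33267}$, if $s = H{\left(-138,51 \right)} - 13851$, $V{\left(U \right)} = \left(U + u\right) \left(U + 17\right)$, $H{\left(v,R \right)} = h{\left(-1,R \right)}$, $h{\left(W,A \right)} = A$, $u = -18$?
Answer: $\frac{54885950}{11089} \approx 4949.6$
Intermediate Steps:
$H{\left(v,R \right)} = R$
$V{\left(U \right)} = \left(-18 + U\right) \left(17 + U\right)$ ($V{\left(U \right)} = \left(U - 18\right) \left(U + 17\right) = \left(-18 + U\right) \left(17 + U\right)$)
$s = -13800$ ($s = 51 - 13851 = -13800$)
$V{\left(-17 + 90 \right)} - \frac{s}{-33267} = \left(-306 + \left(-17 + 90\right)^{2} - \left(-17 + 90\right)\right) - - \frac{13800}{-33267} = \left(-306 + 73^{2} - 73\right) - \left(-13800\right) \left(- \frac{1}{33267}\right) = \left(-306 + 5329 - 73\right) - \frac{4600}{11089} = 4950 - \frac{4600}{11089} = \frac{54885950}{11089}$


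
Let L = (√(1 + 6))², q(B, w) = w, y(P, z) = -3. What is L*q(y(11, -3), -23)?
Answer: -161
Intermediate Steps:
L = 7 (L = (√7)² = 7)
L*q(y(11, -3), -23) = 7*(-23) = -161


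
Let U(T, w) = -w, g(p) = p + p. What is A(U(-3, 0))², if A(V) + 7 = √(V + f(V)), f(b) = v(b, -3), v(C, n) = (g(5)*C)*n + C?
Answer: 49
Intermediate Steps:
g(p) = 2*p
v(C, n) = C + 10*C*n (v(C, n) = ((2*5)*C)*n + C = (10*C)*n + C = 10*C*n + C = C + 10*C*n)
f(b) = -29*b (f(b) = b*(1 + 10*(-3)) = b*(1 - 30) = b*(-29) = -29*b)
A(V) = -7 + 2*√7*√(-V) (A(V) = -7 + √(V - 29*V) = -7 + √(-28*V) = -7 + 2*√7*√(-V))
A(U(-3, 0))² = (-7 + 2*√7*√(-(-1)*0))² = (-7 + 2*√7*√(-1*0))² = (-7 + 2*√7*√0)² = (-7 + 2*√7*0)² = (-7 + 0)² = (-7)² = 49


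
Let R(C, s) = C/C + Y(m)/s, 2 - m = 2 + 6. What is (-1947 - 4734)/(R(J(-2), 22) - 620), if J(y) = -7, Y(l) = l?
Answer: 561/52 ≈ 10.788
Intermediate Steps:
m = -6 (m = 2 - (2 + 6) = 2 - 1*8 = 2 - 8 = -6)
R(C, s) = 1 - 6/s (R(C, s) = C/C - 6/s = 1 - 6/s)
(-1947 - 4734)/(R(J(-2), 22) - 620) = (-1947 - 4734)/((-6 + 22)/22 - 620) = -6681/((1/22)*16 - 620) = -6681/(8/11 - 620) = -6681/(-6812/11) = -6681*(-11/6812) = 561/52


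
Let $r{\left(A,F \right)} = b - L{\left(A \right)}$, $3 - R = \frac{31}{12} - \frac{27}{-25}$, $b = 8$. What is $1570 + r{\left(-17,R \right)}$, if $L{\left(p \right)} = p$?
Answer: $1595$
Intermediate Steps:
$R = - \frac{199}{300}$ ($R = 3 - \left(\frac{31}{12} - \frac{27}{-25}\right) = 3 - \left(31 \cdot \frac{1}{12} - - \frac{27}{25}\right) = 3 - \left(\frac{31}{12} + \frac{27}{25}\right) = 3 - \frac{1099}{300} = - \frac{199}{300} \approx -0.66333$)
$r{\left(A,F \right)} = 8 - A$
$1570 + r{\left(-17,R \right)} = 1570 + \left(8 - -17\right) = 1570 + \left(8 + 17\right) = 1570 + 25 = 1595$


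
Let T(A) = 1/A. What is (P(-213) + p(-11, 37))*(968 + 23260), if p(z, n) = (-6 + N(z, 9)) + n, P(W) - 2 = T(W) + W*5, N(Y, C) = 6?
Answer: -1764920964/71 ≈ -2.4858e+7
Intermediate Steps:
P(W) = 2 + 1/W + 5*W (P(W) = 2 + (1/W + W*5) = 2 + (1/W + 5*W) = 2 + 1/W + 5*W)
p(z, n) = n (p(z, n) = (-6 + 6) + n = 0 + n = n)
(P(-213) + p(-11, 37))*(968 + 23260) = ((2 + 1/(-213) + 5*(-213)) + 37)*(968 + 23260) = ((2 - 1/213 - 1065) + 37)*24228 = (-226420/213 + 37)*24228 = -218539/213*24228 = -1764920964/71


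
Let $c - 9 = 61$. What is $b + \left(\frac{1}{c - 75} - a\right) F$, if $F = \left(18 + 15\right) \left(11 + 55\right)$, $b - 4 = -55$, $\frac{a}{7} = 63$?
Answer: $- \frac{4804923}{5} \approx -9.6099 \cdot 10^{5}$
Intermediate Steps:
$a = 441$ ($a = 7 \cdot 63 = 441$)
$b = -51$ ($b = 4 - 55 = -51$)
$c = 70$ ($c = 9 + 61 = 70$)
$F = 2178$ ($F = 33 \cdot 66 = 2178$)
$b + \left(\frac{1}{c - 75} - a\right) F = -51 + \left(\frac{1}{70 - 75} - 441\right) 2178 = -51 + \left(\frac{1}{-5} - 441\right) 2178 = -51 + \left(- \frac{1}{5} - 441\right) 2178 = -51 - \frac{4804668}{5} = - \frac{4804923}{5}$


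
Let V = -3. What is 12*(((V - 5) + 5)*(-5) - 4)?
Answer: 132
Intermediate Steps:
12*(((V - 5) + 5)*(-5) - 4) = 12*(((-3 - 5) + 5)*(-5) - 4) = 12*((-8 + 5)*(-5) - 4) = 12*(-3*(-5) - 4) = 12*(15 - 4) = 12*11 = 132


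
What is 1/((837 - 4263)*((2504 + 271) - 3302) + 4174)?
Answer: 1/1809676 ≈ 5.5259e-7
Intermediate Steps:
1/((837 - 4263)*((2504 + 271) - 3302) + 4174) = 1/(-3426*(2775 - 3302) + 4174) = 1/(-3426*(-527) + 4174) = 1/(1805502 + 4174) = 1/1809676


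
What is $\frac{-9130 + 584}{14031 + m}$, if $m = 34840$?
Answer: $- \frac{8546}{48871} \approx -0.17487$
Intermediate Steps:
$\frac{-9130 + 584}{14031 + m} = \frac{-9130 + 584}{14031 + 34840} = - \frac{8546}{48871}$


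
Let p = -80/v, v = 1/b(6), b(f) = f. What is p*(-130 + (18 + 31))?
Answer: 38880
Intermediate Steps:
v = ⅙ (v = 1/6 = ⅙ ≈ 0.16667)
p = -480 (p = -80/⅙ = -80*6 = -480)
p*(-130 + (18 + 31)) = -480*(-130 + (18 + 31)) = -480*(-130 + 49) = -480*(-81) = 38880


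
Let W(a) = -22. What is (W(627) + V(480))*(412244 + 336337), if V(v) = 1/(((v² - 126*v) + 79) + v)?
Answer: -2807580737997/170479 ≈ -1.6469e+7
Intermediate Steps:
V(v) = 1/(79 + v² - 125*v) (V(v) = 1/((79 + v² - 126*v) + v) = 1/(79 + v² - 125*v))
(W(627) + V(480))*(412244 + 336337) = (-22 + 1/(79 + 480² - 125*480))*(412244 + 336337) = (-22 + 1/(79 + 230400 - 60000))*748581 = (-22 + 1/170479)*748581 = -3750537/170479*748581 = -2807580737997/170479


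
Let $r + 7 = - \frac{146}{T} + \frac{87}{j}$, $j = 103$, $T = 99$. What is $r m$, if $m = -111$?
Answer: $\frac{2878748}{3399} \approx 846.94$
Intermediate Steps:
$r = - \frac{77804}{10197}$ ($r = -7 + \left(- \frac{146}{99} + \frac{87}{103}\right) = -7 - \frac{6425}{10197} = - \frac{77804}{10197} \approx -7.6301$)
$r m = \left(- \frac{77804}{10197}\right) \left(-111\right) = \frac{2878748}{3399}$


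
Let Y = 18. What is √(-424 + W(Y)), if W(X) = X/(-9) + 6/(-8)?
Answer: I*√1707/2 ≈ 20.658*I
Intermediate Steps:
W(X) = -¾ - X/9 (W(X) = X*(-⅑) + 6*(-⅛) = -X/9 - ¾ = -¾ - X/9)
√(-424 + W(Y)) = √(-424 + (-¾ - ⅑*18)) = √(-424 + (-¾ - 2)) = √(-424 - 11/4) = √(-1707/4) = I*√1707/2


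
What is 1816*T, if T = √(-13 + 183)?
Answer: 1816*√170 ≈ 23678.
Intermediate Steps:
T = √170 ≈ 13.038
1816*T = 1816*√170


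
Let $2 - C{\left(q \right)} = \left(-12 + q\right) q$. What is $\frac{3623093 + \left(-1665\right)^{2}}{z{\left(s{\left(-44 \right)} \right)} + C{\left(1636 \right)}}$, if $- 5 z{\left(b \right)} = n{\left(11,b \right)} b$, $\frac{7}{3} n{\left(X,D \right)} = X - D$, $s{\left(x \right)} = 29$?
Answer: $- \frac{111918065}{46494302} \approx -2.4071$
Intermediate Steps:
$n{\left(X,D \right)} = - \frac{3 D}{7} + \frac{3 X}{7}$ ($n{\left(X,D \right)} = \frac{3 \left(X - D\right)}{7} = - \frac{3 D}{7} + \frac{3 X}{7}$)
$C{\left(q \right)} = 2 - q \left(-12 + q\right)$ ($C{\left(q \right)} = 2 - \left(-12 + q\right) q = 2 - q \left(-12 + q\right)$)
$z{\left(b \right)} = - \frac{b \left(\frac{33}{7} - \frac{3 b}{7}\right)}{5}$ ($z{\left(b \right)} = - \frac{\left(- \frac{3 b}{7} + \frac{3}{7} \cdot 11\right) b}{5} = - \frac{\left(- \frac{3 b}{7} + \frac{33}{7}\right) b}{5} = - \frac{\left(\frac{33}{7} - \frac{3 b}{7}\right) b}{5} = - \frac{b \left(\frac{33}{7} - \frac{3 b}{7}\right)}{5}$)
$\frac{3623093 + \left(-1665\right)^{2}}{z{\left(s{\left(-44 \right)} \right)} + C{\left(1636 \right)}} = \frac{3623093 + \left(-1665\right)^{2}}{\frac{3}{35} \cdot 29 \left(-11 + 29\right) + \left(2 - 1636^{2} + 12 \cdot 1636\right)} = \frac{3623093 + 2772225}{\frac{3}{35} \cdot 29 \cdot 18 + \left(2 - 2676496 + 19632\right)} = \frac{6395318}{\frac{1566}{35} + \left(2 - 2676496 + 19632\right)} = \frac{6395318}{\frac{1566}{35} - 2656862} = \frac{6395318}{- \frac{92988604}{35}} = 6395318 \left(- \frac{35}{92988604}\right) = - \frac{111918065}{46494302}$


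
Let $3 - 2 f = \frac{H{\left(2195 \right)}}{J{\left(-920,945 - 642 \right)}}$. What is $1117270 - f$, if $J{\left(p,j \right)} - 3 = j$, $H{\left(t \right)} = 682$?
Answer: $\frac{170942251}{153} \approx 1.1173 \cdot 10^{6}$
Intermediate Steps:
$J{\left(p,j \right)} = 3 + j$
$f = \frac{59}{153}$ ($f = \frac{3}{2} - \frac{682 \frac{1}{3 + \left(945 - 642\right)}}{2} = \frac{3}{2} - \frac{682 \frac{1}{3 + 303}}{2} = \frac{3}{2} - \frac{682 \cdot \frac{1}{306}}{2} = \frac{3}{2} - \frac{341}{306} = \frac{59}{153} \approx 0.38562$)
$1117270 - f = 1117270 - \frac{59}{153} = \frac{170942251}{153}$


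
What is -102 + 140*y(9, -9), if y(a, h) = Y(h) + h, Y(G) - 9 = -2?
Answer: -382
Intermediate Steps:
Y(G) = 7 (Y(G) = 9 - 2 = 7)
y(a, h) = 7 + h
-102 + 140*y(9, -9) = -102 + 140*(7 - 9) = -102 + 140*(-2) = -102 - 280 = -382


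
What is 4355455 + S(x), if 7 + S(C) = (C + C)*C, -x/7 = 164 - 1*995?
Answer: 72030426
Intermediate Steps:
x = 5817 (x = -7*(164 - 1*995) = -7*(164 - 995) = -7*(-831) = 5817)
S(C) = -7 + 2*C² (S(C) = -7 + (C + C)*C = -7 + (2*C)*C = -7 + 2*C²)
4355455 + S(x) = 4355455 + (-7 + 2*5817²) = 4355455 + (-7 + 2*33837489) = 4355455 + (-7 + 67674978) = 4355455 + 67674971 = 72030426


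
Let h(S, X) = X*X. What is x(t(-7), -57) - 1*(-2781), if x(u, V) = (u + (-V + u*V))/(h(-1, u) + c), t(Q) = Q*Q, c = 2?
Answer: 6680056/2403 ≈ 2779.9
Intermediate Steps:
h(S, X) = X²
t(Q) = Q²
x(u, V) = (u - V + V*u)/(2 + u²) (x(u, V) = (u + (-V + u*V))/(u² + 2) = (u + (-V + V*u))/(2 + u²) = (u - V + V*u)/(2 + u²))
x(t(-7), -57) - 1*(-2781) = ((-7)² - 1*(-57) - 57*(-7)²)/(2 + ((-7)²)²) - 1*(-2781) = (49 + 57 - 57*49)/(2 + 49²) + 2781 = (49 + 57 - 2793)/(2 + 2401) + 2781 = -2687/2403 + 2781 = 6680056/2403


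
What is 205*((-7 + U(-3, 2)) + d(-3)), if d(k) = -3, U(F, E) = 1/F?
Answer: -6355/3 ≈ -2118.3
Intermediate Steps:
205*((-7 + U(-3, 2)) + d(-3)) = 205*((-7 + 1/(-3)) - 3) = 205*((-7 - ⅓) - 3) = 205*(-22/3 - 3) = 205*(-31/3) = -6355/3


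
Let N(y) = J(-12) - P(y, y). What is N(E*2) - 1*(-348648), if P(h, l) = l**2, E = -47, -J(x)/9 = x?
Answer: 339920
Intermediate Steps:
J(x) = -9*x
N(y) = 108 - y**2 (N(y) = -9*(-12) - y**2 = 108 - y**2)
N(E*2) - 1*(-348648) = (108 - (-47*2)**2) - 1*(-348648) = (108 - 1*(-94)**2) + 348648 = (108 - 1*8836) + 348648 = (108 - 8836) + 348648 = -8728 + 348648 = 339920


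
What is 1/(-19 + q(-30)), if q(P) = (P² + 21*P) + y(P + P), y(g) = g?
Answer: 1/191 ≈ 0.0052356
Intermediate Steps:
q(P) = P² + 23*P (q(P) = (P² + 21*P) + (P + P) = (P² + 21*P) + 2*P = P² + 23*P)
1/(-19 + q(-30)) = 1/(-19 - 30*(23 - 30)) = 1/(-19 - 30*(-7)) = 1/(-19 + 210) = 1/191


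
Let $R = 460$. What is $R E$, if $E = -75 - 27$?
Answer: $-46920$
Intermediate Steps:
$E = -102$
$R E = 460 \left(-102\right) = -46920$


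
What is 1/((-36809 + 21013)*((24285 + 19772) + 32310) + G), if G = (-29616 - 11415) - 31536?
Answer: -1/1206365699 ≈ -8.2894e-10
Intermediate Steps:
G = -72567 (G = -41031 - 31536 = -72567)
1/((-36809 + 21013)*((24285 + 19772) + 32310) + G) = 1/((-36809 + 21013)*((24285 + 19772) + 32310) - 72567) = 1/(-15796*(44057 + 32310) - 72567) = 1/(-15796*76367 - 72567) = 1/(-1206293132 - 72567) = 1/(-1206365699) = -1/1206365699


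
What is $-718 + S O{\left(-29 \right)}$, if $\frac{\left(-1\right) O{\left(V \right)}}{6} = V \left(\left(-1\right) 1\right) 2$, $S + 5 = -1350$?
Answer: $470822$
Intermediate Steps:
$S = -1355$ ($S = -5 - 1350 = -1355$)
$O{\left(V \right)} = 12 V$ ($O{\left(V \right)} = - 6 V \left(\left(-1\right) 1\right) 2 = - 6 V \left(-1\right) 2 = - 6 - V 2 = - 6 \left(- 2 V\right) = 12 V$)
$-718 + S O{\left(-29 \right)} = -718 - 1355 \cdot 12 \left(-29\right) = -718 - -471540 = -718 + 471540 = 470822$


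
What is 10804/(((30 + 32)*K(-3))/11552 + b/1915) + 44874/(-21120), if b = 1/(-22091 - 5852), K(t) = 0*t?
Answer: -2035021716225079/3520 ≈ -5.7813e+11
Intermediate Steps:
K(t) = 0
b = -1/27943 (b = 1/(-27943) = -1/27943 ≈ -3.5787e-5)
10804/(((30 + 32)*K(-3))/11552 + b/1915) + 44874/(-21120) = 10804/(((30 + 32)*0)/11552 - 1/27943/1915) + 44874/(-21120) = 10804/((62*0)*(1/11552) - 1/27943*1/1915) + 44874*(-1/21120) = 10804/(0*(1/11552) - 1/53510845) - 7479/3520 = 10804/(0 - 1/53510845) - 7479/3520 = 10804/(-1/53510845) - 7479/3520 = 10804*(-53510845) - 7479/3520 = -578131169380 - 7479/3520 = -2035021716225079/3520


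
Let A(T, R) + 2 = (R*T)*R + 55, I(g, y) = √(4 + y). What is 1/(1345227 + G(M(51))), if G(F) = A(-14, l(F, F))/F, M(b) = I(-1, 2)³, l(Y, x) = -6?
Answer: 290569032/390881307006863 + 2706*√6/390881307006863 ≈ 7.4339e-7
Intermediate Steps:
M(b) = 6*√6 (M(b) = (√(4 + 2))³ = (√6)³ = 6*√6)
A(T, R) = 53 + T*R² (A(T, R) = -2 + ((R*T)*R + 55) = -2 + (T*R² + 55) = -2 + (55 + T*R²) = 53 + T*R²)
G(F) = -451/F (G(F) = (53 - 14*(-6)²)/F = (53 - 14*36)/F = (53 - 504)/F = -451/F)
1/(1345227 + G(M(51))) = 1/(1345227 - 451*√6/36)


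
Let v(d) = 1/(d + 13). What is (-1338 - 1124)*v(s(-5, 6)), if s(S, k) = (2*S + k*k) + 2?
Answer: -2462/41 ≈ -60.049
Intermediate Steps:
s(S, k) = 2 + k² + 2*S (s(S, k) = (2*S + k²) + 2 = (k² + 2*S) + 2 = 2 + k² + 2*S)
v(d) = 1/(13 + d)
(-1338 - 1124)*v(s(-5, 6)) = (-1338 - 1124)/(13 + (2 + 6² + 2*(-5))) = -2462/(13 + (2 + 36 - 10)) = -2462/(13 + 28) = -2462/41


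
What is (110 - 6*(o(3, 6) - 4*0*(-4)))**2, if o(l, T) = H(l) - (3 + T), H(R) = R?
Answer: 21316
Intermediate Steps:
o(l, T) = -3 + l - T (o(l, T) = l - (3 + T) = l + (-3 - T) = -3 + l - T)
(110 - 6*(o(3, 6) - 4*0*(-4)))**2 = (110 - 6*((-3 + 3 - 1*6) - 4*0*(-4)))**2 = (110 - 6*((-3 + 3 - 6) + 0*(-4)))**2 = (110 - 6*(-6 + 0))**2 = (110 - 6*(-6))**2 = (110 + 36)**2 = 146**2 = 21316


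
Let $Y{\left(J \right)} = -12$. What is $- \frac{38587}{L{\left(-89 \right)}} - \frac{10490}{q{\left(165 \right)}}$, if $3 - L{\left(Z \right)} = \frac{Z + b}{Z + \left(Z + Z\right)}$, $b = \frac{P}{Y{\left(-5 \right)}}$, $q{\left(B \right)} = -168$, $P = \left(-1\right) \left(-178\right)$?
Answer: $- \frac{1236107}{84} \approx -14716.0$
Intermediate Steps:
$P = 178$
$b = - \frac{89}{6}$ ($b = \frac{178}{-12} = 178 \left(- \frac{1}{12}\right) = - \frac{89}{6} \approx -14.833$)
$L{\left(Z \right)} = 3 - \frac{- \frac{89}{6} + Z}{3 Z}$ ($L{\left(Z \right)} = 3 - \frac{Z - \frac{89}{6}}{Z + \left(Z + Z\right)} = 3 - \frac{- \frac{89}{6} + Z}{Z + 2 Z} = 3 - \frac{- \frac{89}{6} + Z}{3 Z}$)
$- \frac{38587}{L{\left(-89 \right)}} - \frac{10490}{q{\left(165 \right)}} = - \frac{38587}{\frac{1}{18} \frac{1}{-89} \left(89 + 48 \left(-89\right)\right)} - \frac{10490}{-168} = - \frac{38587}{\frac{1}{18} \left(- \frac{1}{89}\right) \left(89 - 4272\right)} - - \frac{5245}{84} = - \frac{38587}{\frac{1}{18} \left(- \frac{1}{89}\right) \left(-4183\right)} + \frac{5245}{84} = - \frac{38587}{\frac{47}{18}} + \frac{5245}{84} = \left(-38587\right) \frac{18}{47} + \frac{5245}{84} = -14778 + \frac{5245}{84} = - \frac{1236107}{84}$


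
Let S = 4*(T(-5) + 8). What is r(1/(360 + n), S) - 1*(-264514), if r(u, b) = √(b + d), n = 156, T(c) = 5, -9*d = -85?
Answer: 264514 + √553/3 ≈ 2.6452e+5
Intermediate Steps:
d = 85/9 (d = -⅑*(-85) = 85/9 ≈ 9.4444)
S = 52 (S = 4*(5 + 8) = 4*13 = 52)
r(u, b) = √(85/9 + b) (r(u, b) = √(b + 85/9) = √(85/9 + b))
r(1/(360 + n), S) - 1*(-264514) = √(85 + 9*52)/3 - 1*(-264514) = √(85 + 468)/3 + 264514 = √553/3 + 264514 = 264514 + √553/3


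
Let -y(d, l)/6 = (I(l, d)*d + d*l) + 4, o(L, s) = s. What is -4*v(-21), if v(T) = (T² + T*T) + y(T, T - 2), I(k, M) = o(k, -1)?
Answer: 8664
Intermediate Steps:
I(k, M) = -1
y(d, l) = -24 + 6*d - 6*d*l (y(d, l) = -6*((-d + d*l) + 4) = -6*(4 - d + d*l) = -24 + 6*d - 6*d*l)
v(T) = -24 + 2*T² + 6*T - 6*T*(-2 + T) (v(T) = (T² + T*T) + (-24 + 6*T - 6*T*(T - 2)) = (T² + T²) + (-24 + 6*T - 6*T*(-2 + T)) = 2*T² + (-24 + 6*T - 6*T*(-2 + T)) = -24 + 2*T² + 6*T - 6*T*(-2 + T))
-4*v(-21) = -4*(-24 - 4*(-21)² + 18*(-21)) = -4*(-24 - 4*441 - 378) = -4*(-24 - 1764 - 378) = -4*(-2166) = 8664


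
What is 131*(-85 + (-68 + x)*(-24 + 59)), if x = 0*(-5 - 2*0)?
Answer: -322915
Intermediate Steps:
x = 0 (x = 0*(-5 + 0) = 0*(-5) = 0)
131*(-85 + (-68 + x)*(-24 + 59)) = 131*(-85 + (-68 + 0)*(-24 + 59)) = 131*(-85 - 68*35) = 131*(-85 - 2380) = 131*(-2465) = -322915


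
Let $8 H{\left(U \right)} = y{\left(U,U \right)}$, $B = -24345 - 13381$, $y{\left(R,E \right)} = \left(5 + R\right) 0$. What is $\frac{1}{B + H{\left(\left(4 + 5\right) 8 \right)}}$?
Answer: $- \frac{1}{37726} \approx -2.6507 \cdot 10^{-5}$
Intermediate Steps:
$y{\left(R,E \right)} = 0$
$B = -37726$ ($B = -24345 - 13381 = -37726$)
$H{\left(U \right)} = 0$ ($H{\left(U \right)} = \frac{1}{8} \cdot 0 = 0$)
$\frac{1}{B + H{\left(\left(4 + 5\right) 8 \right)}} = \frac{1}{-37726 + 0} = \frac{1}{-37726} = - \frac{1}{37726}$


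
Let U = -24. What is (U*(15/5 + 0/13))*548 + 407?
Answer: -39049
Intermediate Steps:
(U*(15/5 + 0/13))*548 + 407 = -24*(15/5 + 0/13)*548 + 407 = -24*(15*(⅕) + 0*(1/13))*548 + 407 = -24*(3 + 0)*548 + 407 = -24*3*548 + 407 = -72*548 + 407 = -39456 + 407 = -39049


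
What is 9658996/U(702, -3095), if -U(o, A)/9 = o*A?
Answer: 4829498/9777105 ≈ 0.49396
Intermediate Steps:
U(o, A) = -9*A*o (U(o, A) = -9*o*A = -9*A*o)
9658996/U(702, -3095) = 9658996/((-9*(-3095)*702)) = 9658996/19554210 = 9658996*(1/19554210) = 4829498/9777105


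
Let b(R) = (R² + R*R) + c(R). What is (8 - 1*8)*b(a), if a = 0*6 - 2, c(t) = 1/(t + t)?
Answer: 0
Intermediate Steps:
c(t) = 1/(2*t)
a = -2 (a = 0 - 2 = -2)
b(R) = 1/(2*R) + 2*R² (b(R) = (R² + R*R) + 1/(2*R) = (R² + R²) + 1/(2*R) = 2*R² + 1/(2*R) = 1/(2*R) + 2*R²)
(8 - 1*8)*b(a) = (8 - 1*8)*((½)*(1 + 4*(-2)³)/(-2)) = (8 - 8)*((½)*(-½)*(1 + 4*(-8))) = 0*((½)*(-½)*(1 - 32)) = 0*((½)*(-½)*(-31)) = 0*(31/4) = 0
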